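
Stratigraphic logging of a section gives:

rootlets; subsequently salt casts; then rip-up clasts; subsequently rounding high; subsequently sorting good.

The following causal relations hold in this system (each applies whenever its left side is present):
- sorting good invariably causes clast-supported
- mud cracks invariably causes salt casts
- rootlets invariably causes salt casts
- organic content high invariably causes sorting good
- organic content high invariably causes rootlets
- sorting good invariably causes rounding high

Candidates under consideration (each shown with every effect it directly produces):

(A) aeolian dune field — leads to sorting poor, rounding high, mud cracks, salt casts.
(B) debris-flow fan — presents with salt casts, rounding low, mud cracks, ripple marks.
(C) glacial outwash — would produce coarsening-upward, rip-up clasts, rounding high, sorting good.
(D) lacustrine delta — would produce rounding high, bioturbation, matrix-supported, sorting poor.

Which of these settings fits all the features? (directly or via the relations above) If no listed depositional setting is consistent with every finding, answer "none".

none

Checking each candidate against the observations:
(A) aeolian dune field — fails on rootlets, rip-up clasts, sorting good (predicts sorting poor, not sorting good)
(B) debris-flow fan — fails on rootlets, rip-up clasts, rounding high, sorting good (predicts rounding low, not rounding high)
(C) glacial outwash — does not account for rootlets, salt casts
(D) lacustrine delta — rootlets miss; salt casts miss; rip-up clasts miss; rounding high match; sorting good miss
None of the listed candidates fits everything.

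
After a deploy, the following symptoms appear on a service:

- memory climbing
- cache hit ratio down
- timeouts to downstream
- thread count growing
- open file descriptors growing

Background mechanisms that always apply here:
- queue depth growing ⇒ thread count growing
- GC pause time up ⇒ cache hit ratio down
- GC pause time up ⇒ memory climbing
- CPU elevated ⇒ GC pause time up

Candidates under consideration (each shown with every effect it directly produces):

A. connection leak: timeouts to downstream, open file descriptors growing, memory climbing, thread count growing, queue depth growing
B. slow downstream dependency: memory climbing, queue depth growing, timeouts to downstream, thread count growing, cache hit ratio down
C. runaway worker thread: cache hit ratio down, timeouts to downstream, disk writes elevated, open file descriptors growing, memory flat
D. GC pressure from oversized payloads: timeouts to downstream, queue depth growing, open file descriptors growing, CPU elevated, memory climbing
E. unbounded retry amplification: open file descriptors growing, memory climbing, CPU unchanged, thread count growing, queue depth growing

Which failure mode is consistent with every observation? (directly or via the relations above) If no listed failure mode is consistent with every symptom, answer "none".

D

Checking each candidate against the observations:
(A) connection leak — memory climbing match; cache hit ratio down miss; timeouts to downstream match; thread count growing match; open file descriptors growing match
(B) slow downstream dependency — memory climbing match; cache hit ratio down match; timeouts to downstream match; thread count growing match; open file descriptors growing miss
(C) runaway worker thread — memory climbing miss; cache hit ratio down match; timeouts to downstream match; thread count growing miss; open file descriptors growing match
(D) GC pressure from oversized payloads — memory climbing match; cache hit ratio down match (via CPU elevated → GC pause time up → cache hit ratio down); timeouts to downstream match; thread count growing match (via queue depth growing → thread count growing); open file descriptors growing match
(E) unbounded retry amplification — does not account for cache hit ratio down, timeouts to downstream
Only (D) is consistent with every observation.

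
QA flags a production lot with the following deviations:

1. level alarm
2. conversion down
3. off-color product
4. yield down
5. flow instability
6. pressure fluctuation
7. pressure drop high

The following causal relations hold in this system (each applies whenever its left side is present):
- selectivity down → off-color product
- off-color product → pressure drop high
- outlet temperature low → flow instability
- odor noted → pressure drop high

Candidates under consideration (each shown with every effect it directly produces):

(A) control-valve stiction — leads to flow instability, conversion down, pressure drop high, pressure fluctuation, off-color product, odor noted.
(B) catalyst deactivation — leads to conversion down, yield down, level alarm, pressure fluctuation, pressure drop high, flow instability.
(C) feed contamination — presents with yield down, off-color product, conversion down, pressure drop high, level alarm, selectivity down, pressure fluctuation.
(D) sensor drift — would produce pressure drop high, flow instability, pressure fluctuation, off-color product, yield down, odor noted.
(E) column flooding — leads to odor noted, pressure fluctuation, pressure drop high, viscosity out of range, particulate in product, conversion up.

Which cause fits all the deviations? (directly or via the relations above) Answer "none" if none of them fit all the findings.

none

Checking each candidate against the observations:
(A) control-valve stiction — does not account for level alarm, yield down
(B) catalyst deactivation — level alarm match; conversion down match; off-color product miss; yield down match; flow instability match; pressure fluctuation match; pressure drop high match
(C) feed contamination — level alarm match; conversion down match; off-color product match; yield down match; flow instability miss; pressure fluctuation match; pressure drop high match
(D) sensor drift — does not account for level alarm, conversion down
(E) column flooding — level alarm miss; conversion down miss; off-color product miss; yield down miss; flow instability miss; pressure fluctuation match; pressure drop high match
No candidate is consistent with all observations.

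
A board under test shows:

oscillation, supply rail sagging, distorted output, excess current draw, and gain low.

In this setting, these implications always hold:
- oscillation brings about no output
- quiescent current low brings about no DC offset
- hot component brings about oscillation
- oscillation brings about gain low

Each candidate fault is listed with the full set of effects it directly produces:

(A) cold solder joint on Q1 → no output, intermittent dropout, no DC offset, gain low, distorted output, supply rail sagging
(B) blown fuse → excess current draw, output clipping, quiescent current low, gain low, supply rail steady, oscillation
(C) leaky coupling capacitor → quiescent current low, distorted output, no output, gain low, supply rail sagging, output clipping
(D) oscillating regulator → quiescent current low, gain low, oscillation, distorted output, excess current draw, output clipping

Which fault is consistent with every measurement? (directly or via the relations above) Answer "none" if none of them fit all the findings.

Checking each candidate against the observations:
(A) cold solder joint on Q1 — oscillation NO; supply rail sagging yes; distorted output yes; excess current draw NO; gain low yes
(B) blown fuse — oscillation yes; supply rail sagging NO; distorted output NO; excess current draw yes; gain low yes
(C) leaky coupling capacitor — oscillation NO; supply rail sagging yes; distorted output yes; excess current draw NO; gain low yes
(D) oscillating regulator — does not account for supply rail sagging
None of the listed candidates fits everything.

none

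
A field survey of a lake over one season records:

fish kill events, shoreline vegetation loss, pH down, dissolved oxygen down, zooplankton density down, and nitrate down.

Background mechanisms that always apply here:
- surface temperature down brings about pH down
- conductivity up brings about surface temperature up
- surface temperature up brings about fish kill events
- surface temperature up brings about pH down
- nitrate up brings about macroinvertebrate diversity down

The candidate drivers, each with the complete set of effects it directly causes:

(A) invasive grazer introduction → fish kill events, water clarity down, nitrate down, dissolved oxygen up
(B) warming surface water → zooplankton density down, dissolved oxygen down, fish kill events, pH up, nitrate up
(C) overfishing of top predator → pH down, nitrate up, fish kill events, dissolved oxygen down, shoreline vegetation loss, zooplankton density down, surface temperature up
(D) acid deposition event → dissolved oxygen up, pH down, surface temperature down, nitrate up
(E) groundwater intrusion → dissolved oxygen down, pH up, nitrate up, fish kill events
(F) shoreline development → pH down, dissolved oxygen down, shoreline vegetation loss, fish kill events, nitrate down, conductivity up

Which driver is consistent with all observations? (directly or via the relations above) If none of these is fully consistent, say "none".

none

Checking each candidate against the observations:
(A) invasive grazer introduction — fish kill events yes; shoreline vegetation loss NO; pH down NO; dissolved oxygen down NO; zooplankton density down NO; nitrate down yes
(B) warming surface water — fails on shoreline vegetation loss, pH down, nitrate down (predicts pH up, not pH down; predicts nitrate up, not nitrate down)
(C) overfishing of top predator — fails on nitrate down (predicts nitrate up, not nitrate down)
(D) acid deposition event — fails on fish kill events, shoreline vegetation loss, dissolved oxygen down, zooplankton density down, nitrate down (predicts dissolved oxygen up, not dissolved oxygen down; predicts nitrate up, not nitrate down)
(E) groundwater intrusion — fish kill events yes; shoreline vegetation loss NO; pH down NO; dissolved oxygen down yes; zooplankton density down NO; nitrate down NO
(F) shoreline development — fish kill events yes; shoreline vegetation loss yes; pH down yes; dissolved oxygen down yes; zooplankton density down NO; nitrate down yes
No candidate is consistent with all observations.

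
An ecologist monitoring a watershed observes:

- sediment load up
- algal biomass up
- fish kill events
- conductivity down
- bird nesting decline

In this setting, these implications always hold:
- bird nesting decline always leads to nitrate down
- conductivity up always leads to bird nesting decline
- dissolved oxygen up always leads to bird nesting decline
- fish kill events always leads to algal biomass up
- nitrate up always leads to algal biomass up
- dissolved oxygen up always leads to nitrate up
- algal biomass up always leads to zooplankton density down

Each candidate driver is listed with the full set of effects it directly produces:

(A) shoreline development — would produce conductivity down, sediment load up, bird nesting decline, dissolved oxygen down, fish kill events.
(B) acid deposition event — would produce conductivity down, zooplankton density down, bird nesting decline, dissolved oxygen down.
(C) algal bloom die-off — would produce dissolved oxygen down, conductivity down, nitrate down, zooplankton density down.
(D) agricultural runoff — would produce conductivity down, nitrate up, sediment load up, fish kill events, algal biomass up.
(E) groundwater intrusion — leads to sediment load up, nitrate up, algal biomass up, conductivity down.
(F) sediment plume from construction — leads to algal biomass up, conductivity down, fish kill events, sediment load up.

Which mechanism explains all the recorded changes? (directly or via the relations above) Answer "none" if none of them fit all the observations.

A

Per-candidate check:
(A) shoreline development — sediment load up +; algal biomass up + (via fish kill events → algal biomass up); fish kill events +; conductivity down +; bird nesting decline +
(B) acid deposition event — does not account for sediment load up, algal biomass up, fish kill events
(C) algal bloom die-off — does not account for sediment load up, algal biomass up, fish kill events, bird nesting decline
(D) agricultural runoff — sediment load up +; algal biomass up +; fish kill events +; conductivity down +; bird nesting decline -
(E) groundwater intrusion — sediment load up +; algal biomass up +; fish kill events -; conductivity down +; bird nesting decline -
(F) sediment plume from construction — sediment load up +; algal biomass up +; fish kill events +; conductivity down +; bird nesting decline -
(A) alone accounts for all the evidence.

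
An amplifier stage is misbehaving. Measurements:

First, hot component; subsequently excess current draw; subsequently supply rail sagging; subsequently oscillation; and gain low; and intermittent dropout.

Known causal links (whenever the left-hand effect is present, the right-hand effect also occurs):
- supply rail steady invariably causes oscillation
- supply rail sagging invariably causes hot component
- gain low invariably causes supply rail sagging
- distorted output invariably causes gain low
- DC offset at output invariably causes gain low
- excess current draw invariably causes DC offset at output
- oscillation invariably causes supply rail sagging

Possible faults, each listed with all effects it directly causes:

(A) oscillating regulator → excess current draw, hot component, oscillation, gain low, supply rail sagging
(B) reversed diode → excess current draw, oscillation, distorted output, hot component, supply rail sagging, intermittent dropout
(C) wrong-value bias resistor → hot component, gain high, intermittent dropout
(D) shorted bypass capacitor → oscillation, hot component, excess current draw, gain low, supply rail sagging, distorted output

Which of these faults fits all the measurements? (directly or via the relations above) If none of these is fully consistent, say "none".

B

Per-candidate check:
(A) oscillating regulator — hot component yes; excess current draw yes; supply rail sagging yes; oscillation yes; gain low yes; intermittent dropout NO
(B) reversed diode — hot component yes; excess current draw yes; supply rail sagging yes; oscillation yes; gain low yes (by distorted output → gain low); intermittent dropout yes
(C) wrong-value bias resistor — hot component yes; excess current draw NO; supply rail sagging NO; oscillation NO; gain low NO; intermittent dropout yes
(D) shorted bypass capacitor — does not account for intermittent dropout
(B) alone accounts for all the evidence.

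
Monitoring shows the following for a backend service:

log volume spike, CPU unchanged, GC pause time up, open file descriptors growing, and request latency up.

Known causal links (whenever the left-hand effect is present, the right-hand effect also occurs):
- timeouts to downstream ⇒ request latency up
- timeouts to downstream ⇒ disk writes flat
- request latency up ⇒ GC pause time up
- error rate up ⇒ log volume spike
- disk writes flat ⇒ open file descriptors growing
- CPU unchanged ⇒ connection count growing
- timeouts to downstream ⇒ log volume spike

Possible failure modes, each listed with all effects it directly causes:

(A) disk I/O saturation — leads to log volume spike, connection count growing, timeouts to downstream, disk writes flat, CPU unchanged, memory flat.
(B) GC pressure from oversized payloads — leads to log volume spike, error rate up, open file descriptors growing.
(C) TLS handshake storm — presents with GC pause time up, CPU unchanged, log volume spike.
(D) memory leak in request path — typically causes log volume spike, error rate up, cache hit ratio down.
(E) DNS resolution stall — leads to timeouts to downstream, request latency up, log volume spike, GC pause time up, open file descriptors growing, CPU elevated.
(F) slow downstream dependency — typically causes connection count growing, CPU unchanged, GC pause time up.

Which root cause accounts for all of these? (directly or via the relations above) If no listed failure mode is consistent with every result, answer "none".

A

Checking each candidate against the observations:
(A) disk I/O saturation — log volume spike yes; CPU unchanged yes; GC pause time up yes (by timeouts to downstream → request latency up → GC pause time up); open file descriptors growing yes (by disk writes flat → open file descriptors growing); request latency up yes (by timeouts to downstream → request latency up)
(B) GC pressure from oversized payloads — log volume spike yes; CPU unchanged NO; GC pause time up NO; open file descriptors growing yes; request latency up NO
(C) TLS handshake storm — does not account for open file descriptors growing, request latency up
(D) memory leak in request path — log volume spike yes; CPU unchanged NO; GC pause time up NO; open file descriptors growing NO; request latency up NO
(E) DNS resolution stall — fails on CPU unchanged (predicts CPU elevated, not CPU unchanged)
(F) slow downstream dependency — does not account for log volume spike, open file descriptors growing, request latency up
(A) alone accounts for all the evidence.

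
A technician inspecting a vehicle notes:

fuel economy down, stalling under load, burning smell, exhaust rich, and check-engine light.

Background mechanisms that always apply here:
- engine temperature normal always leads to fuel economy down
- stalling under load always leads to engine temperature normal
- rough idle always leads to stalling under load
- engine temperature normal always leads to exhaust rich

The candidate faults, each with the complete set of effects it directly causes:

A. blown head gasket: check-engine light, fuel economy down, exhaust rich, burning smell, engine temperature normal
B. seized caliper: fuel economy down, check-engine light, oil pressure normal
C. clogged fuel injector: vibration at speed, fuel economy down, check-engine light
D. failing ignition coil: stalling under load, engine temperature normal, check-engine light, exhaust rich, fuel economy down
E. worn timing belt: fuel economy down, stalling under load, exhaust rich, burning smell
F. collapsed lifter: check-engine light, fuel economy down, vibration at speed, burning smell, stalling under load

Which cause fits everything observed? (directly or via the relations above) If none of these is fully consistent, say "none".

Per-candidate check:
(A) blown head gasket — fuel economy down ✓; stalling under load ✗; burning smell ✓; exhaust rich ✓; check-engine light ✓
(B) seized caliper — does not account for stalling under load, burning smell, exhaust rich
(C) clogged fuel injector — does not account for stalling under load, burning smell, exhaust rich
(D) failing ignition coil — does not account for burning smell
(E) worn timing belt — does not account for check-engine light
(F) collapsed lifter — fuel economy down ✓; stalling under load ✓; burning smell ✓; exhaust rich ✓ (via stalling under load → engine temperature normal → exhaust rich); check-engine light ✓
(F) alone accounts for all the evidence.

F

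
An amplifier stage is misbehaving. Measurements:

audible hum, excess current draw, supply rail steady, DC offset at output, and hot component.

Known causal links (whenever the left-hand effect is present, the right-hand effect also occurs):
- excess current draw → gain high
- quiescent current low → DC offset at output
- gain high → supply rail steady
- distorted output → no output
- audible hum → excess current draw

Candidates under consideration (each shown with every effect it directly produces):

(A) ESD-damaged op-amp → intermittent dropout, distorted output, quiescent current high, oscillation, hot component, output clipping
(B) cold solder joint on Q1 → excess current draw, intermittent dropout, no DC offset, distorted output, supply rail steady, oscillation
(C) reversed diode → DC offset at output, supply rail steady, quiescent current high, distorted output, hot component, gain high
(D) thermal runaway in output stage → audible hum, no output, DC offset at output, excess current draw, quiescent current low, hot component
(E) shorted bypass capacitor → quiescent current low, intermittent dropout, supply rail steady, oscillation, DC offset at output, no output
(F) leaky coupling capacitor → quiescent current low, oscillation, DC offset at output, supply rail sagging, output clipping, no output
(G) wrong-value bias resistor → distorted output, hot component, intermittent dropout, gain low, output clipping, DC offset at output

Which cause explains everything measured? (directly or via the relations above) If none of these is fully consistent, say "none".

Per-candidate check:
(A) ESD-damaged op-amp — audible hum ✗; excess current draw ✗; supply rail steady ✗; DC offset at output ✗; hot component ✓
(B) cold solder joint on Q1 — audible hum ✗; excess current draw ✓; supply rail steady ✓; DC offset at output ✗; hot component ✗
(C) reversed diode — audible hum ✗; excess current draw ✗; supply rail steady ✓; DC offset at output ✓; hot component ✓
(D) thermal runaway in output stage — audible hum ✓; excess current draw ✓; supply rail steady ✓ (by excess current draw → gain high → supply rail steady); DC offset at output ✓; hot component ✓
(E) shorted bypass capacitor — audible hum ✗; excess current draw ✗; supply rail steady ✓; DC offset at output ✓; hot component ✗
(F) leaky coupling capacitor — fails on audible hum, excess current draw, supply rail steady, hot component (predicts supply rail sagging, not supply rail steady)
(G) wrong-value bias resistor — audible hum ✗; excess current draw ✗; supply rail steady ✗; DC offset at output ✓; hot component ✓
Only (D) is consistent with every observation.

D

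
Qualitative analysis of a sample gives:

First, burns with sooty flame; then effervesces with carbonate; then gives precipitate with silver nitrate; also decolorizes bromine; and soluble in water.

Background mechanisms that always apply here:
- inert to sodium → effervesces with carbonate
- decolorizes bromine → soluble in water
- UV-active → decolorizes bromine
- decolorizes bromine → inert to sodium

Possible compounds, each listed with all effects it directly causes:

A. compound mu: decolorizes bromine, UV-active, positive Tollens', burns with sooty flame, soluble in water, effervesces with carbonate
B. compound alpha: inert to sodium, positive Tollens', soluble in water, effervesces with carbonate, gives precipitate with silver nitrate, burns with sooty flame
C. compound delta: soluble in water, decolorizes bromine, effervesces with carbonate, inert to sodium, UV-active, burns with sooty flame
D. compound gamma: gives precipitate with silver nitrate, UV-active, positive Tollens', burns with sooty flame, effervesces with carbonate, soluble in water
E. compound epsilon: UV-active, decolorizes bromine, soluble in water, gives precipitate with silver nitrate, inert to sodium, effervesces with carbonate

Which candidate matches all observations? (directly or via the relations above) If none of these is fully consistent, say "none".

Per-candidate check:
(A) compound mu — burns with sooty flame yes; effervesces with carbonate yes; gives precipitate with silver nitrate NO; decolorizes bromine yes; soluble in water yes
(B) compound alpha — burns with sooty flame yes; effervesces with carbonate yes; gives precipitate with silver nitrate yes; decolorizes bromine NO; soluble in water yes
(C) compound delta — burns with sooty flame yes; effervesces with carbonate yes; gives precipitate with silver nitrate NO; decolorizes bromine yes; soluble in water yes
(D) compound gamma — burns with sooty flame yes; effervesces with carbonate yes; gives precipitate with silver nitrate yes; decolorizes bromine yes (by UV-active → decolorizes bromine); soluble in water yes
(E) compound epsilon — does not account for burns with sooty flame
(D) alone accounts for all the evidence.

D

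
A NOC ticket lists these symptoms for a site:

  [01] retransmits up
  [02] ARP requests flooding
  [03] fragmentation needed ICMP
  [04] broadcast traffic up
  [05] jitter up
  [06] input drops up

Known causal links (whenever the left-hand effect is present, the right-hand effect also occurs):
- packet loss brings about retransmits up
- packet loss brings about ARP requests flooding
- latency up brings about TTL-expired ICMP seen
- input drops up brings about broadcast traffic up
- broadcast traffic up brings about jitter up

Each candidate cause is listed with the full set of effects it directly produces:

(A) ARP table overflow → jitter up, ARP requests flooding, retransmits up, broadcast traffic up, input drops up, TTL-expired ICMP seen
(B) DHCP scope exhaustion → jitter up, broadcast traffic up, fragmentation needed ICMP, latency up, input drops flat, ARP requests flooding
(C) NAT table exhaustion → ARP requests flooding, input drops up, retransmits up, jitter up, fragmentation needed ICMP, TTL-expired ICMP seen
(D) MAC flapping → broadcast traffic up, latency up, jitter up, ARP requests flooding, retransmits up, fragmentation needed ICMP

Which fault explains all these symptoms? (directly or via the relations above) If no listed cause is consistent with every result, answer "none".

C

Checking each candidate against the observations:
(A) ARP table overflow — retransmits up match; ARP requests flooding match; fragmentation needed ICMP miss; broadcast traffic up match; jitter up match; input drops up match
(B) DHCP scope exhaustion — retransmits up miss; ARP requests flooding match; fragmentation needed ICMP match; broadcast traffic up match; jitter up match; input drops up miss
(C) NAT table exhaustion — retransmits up match; ARP requests flooding match; fragmentation needed ICMP match; broadcast traffic up match (by input drops up → broadcast traffic up); jitter up match; input drops up match
(D) MAC flapping — retransmits up match; ARP requests flooding match; fragmentation needed ICMP match; broadcast traffic up match; jitter up match; input drops up miss
(C) alone accounts for all the evidence.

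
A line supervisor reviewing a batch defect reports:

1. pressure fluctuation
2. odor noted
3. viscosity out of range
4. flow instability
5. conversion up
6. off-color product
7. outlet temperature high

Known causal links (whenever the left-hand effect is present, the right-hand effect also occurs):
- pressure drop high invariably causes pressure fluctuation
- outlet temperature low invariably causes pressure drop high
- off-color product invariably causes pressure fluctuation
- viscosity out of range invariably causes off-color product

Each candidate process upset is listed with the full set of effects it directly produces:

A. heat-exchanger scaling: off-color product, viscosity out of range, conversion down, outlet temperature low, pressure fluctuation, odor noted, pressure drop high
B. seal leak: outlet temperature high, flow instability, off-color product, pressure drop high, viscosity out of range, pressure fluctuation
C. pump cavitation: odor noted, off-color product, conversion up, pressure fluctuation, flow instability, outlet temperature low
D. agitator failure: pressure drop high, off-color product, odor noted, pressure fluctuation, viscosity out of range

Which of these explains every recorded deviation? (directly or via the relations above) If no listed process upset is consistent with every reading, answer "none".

Testing each hypothesis:
(A) heat-exchanger scaling — fails on flow instability, conversion up, outlet temperature high (predicts conversion down, not conversion up; predicts outlet temperature low, not outlet temperature high)
(B) seal leak — pressure fluctuation ✓; odor noted ✗; viscosity out of range ✓; flow instability ✓; conversion up ✗; off-color product ✓; outlet temperature high ✓
(C) pump cavitation — pressure fluctuation ✓; odor noted ✓; viscosity out of range ✗; flow instability ✓; conversion up ✓; off-color product ✓; outlet temperature high ✗
(D) agitator failure — does not account for flow instability, conversion up, outlet temperature high
Every candidate fails on at least one observation.

none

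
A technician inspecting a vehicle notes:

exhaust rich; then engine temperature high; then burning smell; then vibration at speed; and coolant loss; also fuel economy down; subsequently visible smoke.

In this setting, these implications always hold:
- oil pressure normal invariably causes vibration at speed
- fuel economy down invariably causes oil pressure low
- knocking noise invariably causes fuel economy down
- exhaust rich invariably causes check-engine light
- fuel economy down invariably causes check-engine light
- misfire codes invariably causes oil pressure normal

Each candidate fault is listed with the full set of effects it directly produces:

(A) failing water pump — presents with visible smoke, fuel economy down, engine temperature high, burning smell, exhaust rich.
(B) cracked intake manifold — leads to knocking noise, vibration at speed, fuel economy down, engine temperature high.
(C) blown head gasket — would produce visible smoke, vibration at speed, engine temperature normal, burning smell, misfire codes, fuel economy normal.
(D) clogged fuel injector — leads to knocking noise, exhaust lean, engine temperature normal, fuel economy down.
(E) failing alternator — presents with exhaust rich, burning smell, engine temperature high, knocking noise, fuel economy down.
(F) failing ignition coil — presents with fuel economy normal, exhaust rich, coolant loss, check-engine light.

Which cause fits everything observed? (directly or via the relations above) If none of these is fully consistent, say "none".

For each candidate, compare predicted effects to what was observed:
(A) failing water pump — does not account for vibration at speed, coolant loss
(B) cracked intake manifold — exhaust rich miss; engine temperature high match; burning smell miss; vibration at speed match; coolant loss miss; fuel economy down match; visible smoke miss
(C) blown head gasket — exhaust rich miss; engine temperature high miss; burning smell match; vibration at speed match; coolant loss miss; fuel economy down miss; visible smoke match
(D) clogged fuel injector — exhaust rich miss; engine temperature high miss; burning smell miss; vibration at speed miss; coolant loss miss; fuel economy down match; visible smoke miss
(E) failing alternator — exhaust rich match; engine temperature high match; burning smell match; vibration at speed miss; coolant loss miss; fuel economy down match; visible smoke miss
(F) failing ignition coil — exhaust rich match; engine temperature high miss; burning smell miss; vibration at speed miss; coolant loss match; fuel economy down miss; visible smoke miss
None of the listed candidates fits everything.

none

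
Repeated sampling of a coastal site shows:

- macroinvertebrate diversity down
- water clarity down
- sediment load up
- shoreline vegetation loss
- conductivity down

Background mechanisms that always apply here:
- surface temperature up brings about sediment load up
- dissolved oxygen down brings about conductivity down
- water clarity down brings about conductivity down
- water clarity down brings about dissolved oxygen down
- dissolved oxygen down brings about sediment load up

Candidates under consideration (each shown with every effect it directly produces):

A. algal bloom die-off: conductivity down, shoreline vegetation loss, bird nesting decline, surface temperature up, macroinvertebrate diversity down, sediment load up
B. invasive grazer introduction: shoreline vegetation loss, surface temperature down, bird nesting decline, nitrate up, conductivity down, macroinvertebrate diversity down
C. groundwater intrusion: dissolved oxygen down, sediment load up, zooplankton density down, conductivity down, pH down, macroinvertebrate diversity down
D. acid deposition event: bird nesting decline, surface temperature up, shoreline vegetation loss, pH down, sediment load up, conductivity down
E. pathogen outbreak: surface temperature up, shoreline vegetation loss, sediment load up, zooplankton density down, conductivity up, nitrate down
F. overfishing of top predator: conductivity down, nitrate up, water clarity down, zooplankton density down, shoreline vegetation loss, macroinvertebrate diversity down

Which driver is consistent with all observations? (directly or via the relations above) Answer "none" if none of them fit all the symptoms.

F

Testing each hypothesis:
(A) algal bloom die-off — does not account for water clarity down
(B) invasive grazer introduction — does not account for water clarity down, sediment load up
(C) groundwater intrusion — macroinvertebrate diversity down match; water clarity down miss; sediment load up match; shoreline vegetation loss miss; conductivity down match
(D) acid deposition event — does not account for macroinvertebrate diversity down, water clarity down
(E) pathogen outbreak — fails on macroinvertebrate diversity down, water clarity down, conductivity down (predicts conductivity up, not conductivity down)
(F) overfishing of top predator — accounts for every observation (sediment load up by water clarity down → dissolved oxygen down → sediment load up)
(F) is the only candidate with no mismatches.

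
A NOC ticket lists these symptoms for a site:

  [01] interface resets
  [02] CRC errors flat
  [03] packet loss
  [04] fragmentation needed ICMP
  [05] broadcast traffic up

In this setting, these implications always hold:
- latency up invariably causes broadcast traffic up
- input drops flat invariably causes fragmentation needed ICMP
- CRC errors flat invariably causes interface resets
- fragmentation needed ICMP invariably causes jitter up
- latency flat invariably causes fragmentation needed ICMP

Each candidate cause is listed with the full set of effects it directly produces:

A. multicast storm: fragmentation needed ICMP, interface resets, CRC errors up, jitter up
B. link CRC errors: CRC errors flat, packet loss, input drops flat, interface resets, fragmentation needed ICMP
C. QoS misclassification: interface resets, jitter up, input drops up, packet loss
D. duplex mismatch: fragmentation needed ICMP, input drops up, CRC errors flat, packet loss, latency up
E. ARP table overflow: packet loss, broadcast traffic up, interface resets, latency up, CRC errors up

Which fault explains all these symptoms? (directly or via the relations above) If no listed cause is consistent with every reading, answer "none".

D

Checking each candidate against the observations:
(A) multicast storm — interface resets match; CRC errors flat miss; packet loss miss; fragmentation needed ICMP match; broadcast traffic up miss
(B) link CRC errors — does not account for broadcast traffic up
(C) QoS misclassification — interface resets match; CRC errors flat miss; packet loss match; fragmentation needed ICMP miss; broadcast traffic up miss
(D) duplex mismatch — accounts for every observation (interface resets by CRC errors flat → interface resets)
(E) ARP table overflow — fails on CRC errors flat, fragmentation needed ICMP (predicts CRC errors up, not CRC errors flat)
Only (D) is consistent with every observation.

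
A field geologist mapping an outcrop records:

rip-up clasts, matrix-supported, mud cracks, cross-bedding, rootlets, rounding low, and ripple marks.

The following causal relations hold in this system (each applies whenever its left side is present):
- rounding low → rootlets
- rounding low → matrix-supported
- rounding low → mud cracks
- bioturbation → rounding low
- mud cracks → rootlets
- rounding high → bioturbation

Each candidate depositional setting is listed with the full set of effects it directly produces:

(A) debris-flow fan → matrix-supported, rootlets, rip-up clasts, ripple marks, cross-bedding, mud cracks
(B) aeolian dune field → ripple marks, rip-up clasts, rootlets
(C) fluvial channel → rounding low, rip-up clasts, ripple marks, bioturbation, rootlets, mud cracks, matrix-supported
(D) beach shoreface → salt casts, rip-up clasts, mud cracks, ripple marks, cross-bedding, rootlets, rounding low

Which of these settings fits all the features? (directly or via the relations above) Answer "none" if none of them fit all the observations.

Per-candidate check:
(A) debris-flow fan — rip-up clasts +; matrix-supported +; mud cracks +; cross-bedding +; rootlets +; rounding low -; ripple marks +
(B) aeolian dune field — does not account for matrix-supported, mud cracks, cross-bedding, rounding low
(C) fluvial channel — rip-up clasts +; matrix-supported +; mud cracks +; cross-bedding -; rootlets +; rounding low +; ripple marks +
(D) beach shoreface — rip-up clasts +; matrix-supported + (by rounding low → matrix-supported); mud cracks +; cross-bedding +; rootlets +; rounding low +; ripple marks +
(D) alone accounts for all the evidence.

D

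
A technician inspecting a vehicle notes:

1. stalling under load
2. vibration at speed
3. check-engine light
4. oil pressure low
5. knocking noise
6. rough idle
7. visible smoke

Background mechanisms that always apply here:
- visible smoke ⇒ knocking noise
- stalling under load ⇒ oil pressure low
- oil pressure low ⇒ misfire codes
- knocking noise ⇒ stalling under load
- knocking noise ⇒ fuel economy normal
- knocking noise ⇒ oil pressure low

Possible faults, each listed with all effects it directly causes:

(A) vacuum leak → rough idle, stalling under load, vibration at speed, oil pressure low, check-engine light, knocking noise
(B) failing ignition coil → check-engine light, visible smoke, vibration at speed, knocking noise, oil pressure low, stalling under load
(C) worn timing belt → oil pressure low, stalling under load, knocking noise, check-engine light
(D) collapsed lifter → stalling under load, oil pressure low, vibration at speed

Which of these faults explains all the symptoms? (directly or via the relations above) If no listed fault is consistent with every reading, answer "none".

none

For each candidate, compare predicted effects to what was observed:
(A) vacuum leak — does not account for visible smoke
(B) failing ignition coil — stalling under load match; vibration at speed match; check-engine light match; oil pressure low match; knocking noise match; rough idle miss; visible smoke match
(C) worn timing belt — does not account for vibration at speed, rough idle, visible smoke
(D) collapsed lifter — stalling under load match; vibration at speed match; check-engine light miss; oil pressure low match; knocking noise miss; rough idle miss; visible smoke miss
Every candidate fails on at least one observation.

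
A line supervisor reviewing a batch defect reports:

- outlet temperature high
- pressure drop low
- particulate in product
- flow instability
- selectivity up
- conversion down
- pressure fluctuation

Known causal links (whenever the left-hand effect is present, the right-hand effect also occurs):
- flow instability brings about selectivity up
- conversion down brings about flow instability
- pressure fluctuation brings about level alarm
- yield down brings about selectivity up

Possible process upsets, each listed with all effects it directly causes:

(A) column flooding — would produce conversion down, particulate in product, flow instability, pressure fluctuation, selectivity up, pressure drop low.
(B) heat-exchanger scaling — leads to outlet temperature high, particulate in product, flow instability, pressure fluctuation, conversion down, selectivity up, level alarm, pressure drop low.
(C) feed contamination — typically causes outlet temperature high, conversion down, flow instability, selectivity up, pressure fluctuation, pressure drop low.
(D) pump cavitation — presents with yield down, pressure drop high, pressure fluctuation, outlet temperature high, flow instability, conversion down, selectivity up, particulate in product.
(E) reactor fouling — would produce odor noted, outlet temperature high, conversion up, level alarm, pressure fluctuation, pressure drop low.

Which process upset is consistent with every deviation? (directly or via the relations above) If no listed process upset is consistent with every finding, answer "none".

Checking each candidate against the observations:
(A) column flooding — outlet temperature high ✗; pressure drop low ✓; particulate in product ✓; flow instability ✓; selectivity up ✓; conversion down ✓; pressure fluctuation ✓
(B) heat-exchanger scaling — accounts for every observation
(C) feed contamination — outlet temperature high ✓; pressure drop low ✓; particulate in product ✗; flow instability ✓; selectivity up ✓; conversion down ✓; pressure fluctuation ✓
(D) pump cavitation — outlet temperature high ✓; pressure drop low ✗; particulate in product ✓; flow instability ✓; selectivity up ✓; conversion down ✓; pressure fluctuation ✓
(E) reactor fouling — outlet temperature high ✓; pressure drop low ✓; particulate in product ✗; flow instability ✗; selectivity up ✗; conversion down ✗; pressure fluctuation ✓
Only (B) is consistent with every observation.

B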